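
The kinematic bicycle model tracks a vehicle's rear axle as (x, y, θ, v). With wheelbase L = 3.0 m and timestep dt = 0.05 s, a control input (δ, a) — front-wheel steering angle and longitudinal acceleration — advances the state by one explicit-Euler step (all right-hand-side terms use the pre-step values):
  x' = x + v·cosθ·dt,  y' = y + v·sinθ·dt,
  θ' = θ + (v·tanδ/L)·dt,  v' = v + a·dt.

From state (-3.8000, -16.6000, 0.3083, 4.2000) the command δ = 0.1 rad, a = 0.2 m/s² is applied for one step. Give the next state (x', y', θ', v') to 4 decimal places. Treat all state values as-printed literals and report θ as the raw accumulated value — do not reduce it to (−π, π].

(-3.5999, -16.5363, 0.3153, 4.2100)

x' = -3.8000 + 4.2000·cos(0.3083)·0.05 = -3.5999
y' = -16.6000 + 4.2000·sin(0.3083)·0.05 = -16.5363
θ' = 0.3083 + (4.2000/3.0)·tan(0.1)·0.05 = 0.3153
v' = 4.2000 + 0.2000·0.05 = 4.2100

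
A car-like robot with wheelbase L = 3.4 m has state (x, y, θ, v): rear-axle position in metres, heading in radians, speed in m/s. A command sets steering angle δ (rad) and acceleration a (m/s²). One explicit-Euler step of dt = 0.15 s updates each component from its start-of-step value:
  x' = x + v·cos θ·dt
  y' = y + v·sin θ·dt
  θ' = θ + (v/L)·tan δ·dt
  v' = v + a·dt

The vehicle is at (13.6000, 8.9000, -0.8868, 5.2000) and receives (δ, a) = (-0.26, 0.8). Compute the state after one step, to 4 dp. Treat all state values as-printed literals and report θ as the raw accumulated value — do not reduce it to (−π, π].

x' = 13.6000 + 5.2000·cos(-0.8868)·0.15 = 14.0929
y' = 8.9000 + 5.2000·sin(-0.8868)·0.15 = 8.2955
θ' = -0.8868 + (5.2000/3.4)·tan(-0.26)·0.15 = -0.9478
v' = 5.2000 + 0.8000·0.15 = 5.3200

(14.0929, 8.2955, -0.9478, 5.3200)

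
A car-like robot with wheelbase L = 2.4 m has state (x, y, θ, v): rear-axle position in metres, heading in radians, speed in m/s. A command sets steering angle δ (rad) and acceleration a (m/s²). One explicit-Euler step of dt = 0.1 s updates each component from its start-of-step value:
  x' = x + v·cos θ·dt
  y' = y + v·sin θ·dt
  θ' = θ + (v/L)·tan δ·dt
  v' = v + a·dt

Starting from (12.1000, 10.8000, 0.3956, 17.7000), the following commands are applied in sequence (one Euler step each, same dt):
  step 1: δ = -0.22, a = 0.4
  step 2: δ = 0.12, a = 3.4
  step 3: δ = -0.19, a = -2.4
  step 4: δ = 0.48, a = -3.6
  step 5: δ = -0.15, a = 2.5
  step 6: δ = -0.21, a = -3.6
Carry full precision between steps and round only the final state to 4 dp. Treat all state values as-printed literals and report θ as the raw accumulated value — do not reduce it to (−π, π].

after step 1 (δ=-0.22, a=0.4): (13.733295, 11.482091, 0.230681, 17.740000)
after step 2 (δ=0.12, a=3.4): (15.460303, 11.887698, 0.319809, 18.080000)
after step 3 (δ=-0.19, a=-2.4): (17.176630, 12.456107, 0.174928, 17.840000)
after step 4 (δ=0.48, a=-3.6): (18.933404, 12.766589, 0.561915, 17.480000)
after step 5 (δ=-0.15, a=2.5): (20.412625, 13.697937, 0.451839, 17.730000)
after step 6 (δ=-0.21, a=-3.6): (22.007697, 14.472065, 0.294380, 17.370000)

(22.0077, 14.4721, 0.2944, 17.3700)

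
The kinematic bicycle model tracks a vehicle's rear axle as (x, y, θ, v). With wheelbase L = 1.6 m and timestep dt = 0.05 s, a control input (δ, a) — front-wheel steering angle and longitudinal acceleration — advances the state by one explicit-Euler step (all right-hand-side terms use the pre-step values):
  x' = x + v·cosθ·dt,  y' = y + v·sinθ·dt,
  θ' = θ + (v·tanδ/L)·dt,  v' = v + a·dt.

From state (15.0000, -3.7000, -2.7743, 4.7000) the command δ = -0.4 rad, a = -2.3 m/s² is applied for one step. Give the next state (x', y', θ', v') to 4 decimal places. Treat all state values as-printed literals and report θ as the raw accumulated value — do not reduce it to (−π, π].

(14.7807, -3.7844, -2.8364, 4.5850)

x' = 15.0000 + 4.7000·cos(-2.7743)·0.05 = 14.7807
y' = -3.7000 + 4.7000·sin(-2.7743)·0.05 = -3.7844
θ' = -2.7743 + (4.7000/1.6)·tan(-0.4)·0.05 = -2.8364
v' = 4.7000 − 2.3000·0.05 = 4.5850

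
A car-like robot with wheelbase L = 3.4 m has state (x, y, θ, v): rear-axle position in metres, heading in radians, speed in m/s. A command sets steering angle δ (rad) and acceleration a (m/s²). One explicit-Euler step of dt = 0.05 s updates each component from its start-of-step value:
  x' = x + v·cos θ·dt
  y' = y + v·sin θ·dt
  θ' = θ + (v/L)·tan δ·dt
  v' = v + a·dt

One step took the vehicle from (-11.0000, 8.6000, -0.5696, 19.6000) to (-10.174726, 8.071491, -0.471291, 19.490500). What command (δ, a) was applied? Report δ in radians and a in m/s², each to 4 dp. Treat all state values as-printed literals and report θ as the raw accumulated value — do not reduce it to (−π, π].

a = (v'−v)/dt = (-0.109500)/0.05 = -2.1900
Δθ = θ'−θ = 0.098309;  (v·dt/L) = 19.6000·0.05/3.4 = 0.288235
tan δ = Δθ·L/(v·dt) = 0.341072  →  δ = 0.3287

δ = 0.3287, a = -2.1900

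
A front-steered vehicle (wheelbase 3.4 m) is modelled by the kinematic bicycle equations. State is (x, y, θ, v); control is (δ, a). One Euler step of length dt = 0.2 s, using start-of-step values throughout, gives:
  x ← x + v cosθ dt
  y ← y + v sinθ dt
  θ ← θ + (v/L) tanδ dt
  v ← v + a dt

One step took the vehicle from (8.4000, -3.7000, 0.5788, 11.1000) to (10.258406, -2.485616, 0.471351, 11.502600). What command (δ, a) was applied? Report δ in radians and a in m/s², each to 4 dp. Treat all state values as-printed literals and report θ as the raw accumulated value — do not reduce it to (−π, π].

a = (v'−v)/dt = (0.402600)/0.2 = 2.0130
Δθ = θ'−θ = -0.107449;  (v·dt/L) = 11.1000·0.2/3.4 = 0.652941
tan δ = Δθ·L/(v·dt) = -0.164562  →  δ = -0.1631

δ = -0.1631, a = 2.0130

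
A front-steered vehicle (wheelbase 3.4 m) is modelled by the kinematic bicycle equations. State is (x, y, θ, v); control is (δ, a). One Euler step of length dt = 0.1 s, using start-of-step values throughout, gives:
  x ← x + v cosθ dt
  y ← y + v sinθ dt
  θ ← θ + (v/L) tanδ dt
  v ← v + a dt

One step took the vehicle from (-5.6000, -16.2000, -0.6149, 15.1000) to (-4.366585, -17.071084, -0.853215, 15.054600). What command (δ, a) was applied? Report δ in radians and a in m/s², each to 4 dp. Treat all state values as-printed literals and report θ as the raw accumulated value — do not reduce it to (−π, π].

δ = -0.4925, a = -0.4540

a = (v'−v)/dt = (-0.045400)/0.1 = -0.4540
Δθ = θ'−θ = -0.238315;  (v·dt/L) = 15.1000·0.1/3.4 = 0.444118
tan δ = Δθ·L/(v·dt) = -0.536603  →  δ = -0.4925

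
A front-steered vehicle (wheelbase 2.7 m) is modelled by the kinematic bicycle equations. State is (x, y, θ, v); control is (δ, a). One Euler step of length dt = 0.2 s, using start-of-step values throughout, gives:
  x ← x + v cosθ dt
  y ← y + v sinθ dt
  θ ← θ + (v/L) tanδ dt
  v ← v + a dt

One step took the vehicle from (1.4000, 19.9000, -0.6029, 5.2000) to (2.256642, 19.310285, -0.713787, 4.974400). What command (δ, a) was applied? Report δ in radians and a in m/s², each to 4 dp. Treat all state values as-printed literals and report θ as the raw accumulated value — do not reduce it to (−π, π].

δ = -0.2803, a = -1.1280

a = (v'−v)/dt = (-0.225600)/0.2 = -1.1280
Δθ = θ'−θ = -0.110887;  (v·dt/L) = 5.2000·0.2/2.7 = 0.385185
tan δ = Δθ·L/(v·dt) = -0.287880  →  δ = -0.2803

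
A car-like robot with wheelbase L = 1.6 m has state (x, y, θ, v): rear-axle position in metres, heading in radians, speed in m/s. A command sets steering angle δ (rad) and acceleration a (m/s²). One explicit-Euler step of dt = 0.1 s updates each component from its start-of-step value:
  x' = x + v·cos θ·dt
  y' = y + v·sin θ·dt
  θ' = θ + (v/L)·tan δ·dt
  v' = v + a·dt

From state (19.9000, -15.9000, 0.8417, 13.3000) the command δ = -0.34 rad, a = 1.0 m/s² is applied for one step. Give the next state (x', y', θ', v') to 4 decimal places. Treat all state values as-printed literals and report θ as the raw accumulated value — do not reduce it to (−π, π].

(20.7860, -14.9081, 0.5477, 13.4000)

x' = 19.9000 + 13.3000·cos(0.8417)·0.1 = 20.7860
y' = -15.9000 + 13.3000·sin(0.8417)·0.1 = -14.9081
θ' = 0.8417 + (13.3000/1.6)·tan(-0.34)·0.1 = 0.5477
v' = 13.3000 + 1.0000·0.1 = 13.4000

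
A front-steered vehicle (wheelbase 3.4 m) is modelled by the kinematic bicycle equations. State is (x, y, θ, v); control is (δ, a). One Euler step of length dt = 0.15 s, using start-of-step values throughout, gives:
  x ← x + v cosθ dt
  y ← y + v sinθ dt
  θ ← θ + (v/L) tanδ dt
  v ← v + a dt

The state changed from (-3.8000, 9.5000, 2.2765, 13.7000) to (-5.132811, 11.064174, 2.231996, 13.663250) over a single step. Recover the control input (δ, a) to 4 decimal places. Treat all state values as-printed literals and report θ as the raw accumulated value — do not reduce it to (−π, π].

δ = -0.0735, a = -0.2450

a = (v'−v)/dt = (-0.036750)/0.15 = -0.2450
Δθ = θ'−θ = -0.044504;  (v·dt/L) = 13.7000·0.15/3.4 = 0.604412
tan δ = Δθ·L/(v·dt) = -0.073632  →  δ = -0.0735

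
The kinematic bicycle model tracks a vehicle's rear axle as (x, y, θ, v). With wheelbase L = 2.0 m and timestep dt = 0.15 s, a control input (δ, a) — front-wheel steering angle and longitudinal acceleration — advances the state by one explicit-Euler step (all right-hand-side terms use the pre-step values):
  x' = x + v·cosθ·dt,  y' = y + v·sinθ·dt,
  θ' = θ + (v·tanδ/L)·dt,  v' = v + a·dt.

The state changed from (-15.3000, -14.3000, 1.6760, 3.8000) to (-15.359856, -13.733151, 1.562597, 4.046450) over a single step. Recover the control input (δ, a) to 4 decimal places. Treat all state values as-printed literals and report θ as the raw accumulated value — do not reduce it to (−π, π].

a = (v'−v)/dt = (0.246450)/0.15 = 1.6430
Δθ = θ'−θ = -0.113403;  (v·dt/L) = 3.8000·0.15/2.0 = 0.285000
tan δ = Δθ·L/(v·dt) = -0.397905  →  δ = -0.3787

δ = -0.3787, a = 1.6430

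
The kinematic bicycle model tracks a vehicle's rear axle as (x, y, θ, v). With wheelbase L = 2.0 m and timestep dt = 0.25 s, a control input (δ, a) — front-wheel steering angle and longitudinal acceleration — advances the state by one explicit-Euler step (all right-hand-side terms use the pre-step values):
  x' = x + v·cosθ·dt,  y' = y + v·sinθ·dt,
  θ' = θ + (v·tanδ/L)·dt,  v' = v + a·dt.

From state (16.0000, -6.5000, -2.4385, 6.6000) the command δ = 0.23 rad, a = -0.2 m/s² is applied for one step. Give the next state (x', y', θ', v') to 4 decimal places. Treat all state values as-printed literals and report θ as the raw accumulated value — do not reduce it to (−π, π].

(14.7413, -7.5669, -2.2453, 6.5500)

x' = 16.0000 + 6.6000·cos(-2.4385)·0.25 = 14.7413
y' = -6.5000 + 6.6000·sin(-2.4385)·0.25 = -7.5669
θ' = -2.4385 + (6.6000/2.0)·tan(0.23)·0.25 = -2.2453
v' = 6.6000 − 0.2000·0.25 = 6.5500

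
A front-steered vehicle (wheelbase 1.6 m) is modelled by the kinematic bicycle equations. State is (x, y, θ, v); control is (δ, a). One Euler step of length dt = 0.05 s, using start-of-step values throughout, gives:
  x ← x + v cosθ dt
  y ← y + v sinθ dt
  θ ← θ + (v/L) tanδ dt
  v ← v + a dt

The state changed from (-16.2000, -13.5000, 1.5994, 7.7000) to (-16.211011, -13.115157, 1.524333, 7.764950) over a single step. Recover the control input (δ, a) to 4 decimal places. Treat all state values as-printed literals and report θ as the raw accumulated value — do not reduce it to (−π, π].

δ = -0.3024, a = 1.2990

a = (v'−v)/dt = (0.064950)/0.05 = 1.2990
Δθ = θ'−θ = -0.075067;  (v·dt/L) = 7.7000·0.05/1.6 = 0.240625
tan δ = Δθ·L/(v·dt) = -0.311967  →  δ = -0.3024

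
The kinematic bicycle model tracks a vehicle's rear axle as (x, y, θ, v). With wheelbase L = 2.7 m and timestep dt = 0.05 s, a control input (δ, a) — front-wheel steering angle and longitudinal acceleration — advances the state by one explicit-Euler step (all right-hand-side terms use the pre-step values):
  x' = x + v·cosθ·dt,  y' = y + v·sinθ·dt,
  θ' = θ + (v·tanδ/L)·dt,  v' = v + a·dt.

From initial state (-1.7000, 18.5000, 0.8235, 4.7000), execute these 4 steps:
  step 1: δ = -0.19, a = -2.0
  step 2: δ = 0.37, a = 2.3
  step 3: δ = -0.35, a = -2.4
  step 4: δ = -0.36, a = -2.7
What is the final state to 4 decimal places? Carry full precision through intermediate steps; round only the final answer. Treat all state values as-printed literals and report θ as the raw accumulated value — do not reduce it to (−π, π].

(-1.0650, 19.1800, 0.7759, 4.4600)

after step 1 (δ=-0.19, a=-2.0): (-1.540280, 18.672379, 0.806761, 4.600000)
after step 2 (δ=0.37, a=2.3): (-1.381157, 18.838451, 0.839801, 4.715000)
after step 3 (δ=-0.35, a=-2.4): (-1.223768, 19.013969, 0.807929, 4.595000)
after step 4 (δ=-0.36, a=-2.7): (-1.065011, 19.180046, 0.775900, 4.460000)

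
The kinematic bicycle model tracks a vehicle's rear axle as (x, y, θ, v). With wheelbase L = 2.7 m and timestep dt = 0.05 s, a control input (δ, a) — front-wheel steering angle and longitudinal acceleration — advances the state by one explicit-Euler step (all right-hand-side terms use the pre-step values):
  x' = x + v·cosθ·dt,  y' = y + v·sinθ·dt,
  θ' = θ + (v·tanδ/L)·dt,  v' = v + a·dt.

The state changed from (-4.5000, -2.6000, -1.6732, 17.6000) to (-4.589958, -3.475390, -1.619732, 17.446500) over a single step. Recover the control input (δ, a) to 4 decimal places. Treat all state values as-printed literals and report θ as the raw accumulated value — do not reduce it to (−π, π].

δ = 0.1626, a = -3.0700

a = (v'−v)/dt = (-0.153500)/0.05 = -3.0700
Δθ = θ'−θ = 0.053468;  (v·dt/L) = 17.6000·0.05/2.7 = 0.325926
tan δ = Δθ·L/(v·dt) = 0.164050  →  δ = 0.1626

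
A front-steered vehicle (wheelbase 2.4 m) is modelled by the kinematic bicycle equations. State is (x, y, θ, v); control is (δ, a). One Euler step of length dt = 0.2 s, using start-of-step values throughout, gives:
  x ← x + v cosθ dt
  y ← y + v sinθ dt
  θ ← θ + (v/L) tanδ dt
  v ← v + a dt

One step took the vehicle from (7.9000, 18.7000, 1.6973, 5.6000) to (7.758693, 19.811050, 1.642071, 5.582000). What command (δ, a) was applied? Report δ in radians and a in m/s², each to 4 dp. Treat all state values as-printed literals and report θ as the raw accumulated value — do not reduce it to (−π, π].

δ = -0.1178, a = -0.0900

a = (v'−v)/dt = (-0.018000)/0.2 = -0.0900
Δθ = θ'−θ = -0.055229;  (v·dt/L) = 5.6000·0.2/2.4 = 0.466667
tan δ = Δθ·L/(v·dt) = -0.118348  →  δ = -0.1178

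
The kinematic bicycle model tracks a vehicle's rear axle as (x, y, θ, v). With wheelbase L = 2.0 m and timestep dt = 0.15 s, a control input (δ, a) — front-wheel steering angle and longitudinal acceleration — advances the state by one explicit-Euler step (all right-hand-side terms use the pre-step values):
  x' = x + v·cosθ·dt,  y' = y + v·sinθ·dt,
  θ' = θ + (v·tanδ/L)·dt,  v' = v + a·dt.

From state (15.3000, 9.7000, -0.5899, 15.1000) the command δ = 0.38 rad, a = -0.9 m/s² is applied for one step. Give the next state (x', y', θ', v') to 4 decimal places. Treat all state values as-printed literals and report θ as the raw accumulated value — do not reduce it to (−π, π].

(17.1822, 8.4400, -0.1376, 14.9650)

x' = 15.3000 + 15.1000·cos(-0.5899)·0.15 = 17.1822
y' = 9.7000 + 15.1000·sin(-0.5899)·0.15 = 8.4400
θ' = -0.5899 + (15.1000/2.0)·tan(0.38)·0.15 = -0.1376
v' = 15.1000 − 0.9000·0.15 = 14.9650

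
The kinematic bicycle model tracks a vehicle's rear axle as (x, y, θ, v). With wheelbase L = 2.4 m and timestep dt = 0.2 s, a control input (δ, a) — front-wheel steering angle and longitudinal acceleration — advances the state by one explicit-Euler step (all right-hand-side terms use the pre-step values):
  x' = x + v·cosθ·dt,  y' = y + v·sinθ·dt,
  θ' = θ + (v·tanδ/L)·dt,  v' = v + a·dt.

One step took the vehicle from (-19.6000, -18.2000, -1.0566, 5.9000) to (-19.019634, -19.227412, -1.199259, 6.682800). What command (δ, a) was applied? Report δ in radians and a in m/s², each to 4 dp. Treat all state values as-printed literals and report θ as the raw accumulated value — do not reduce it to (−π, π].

a = (v'−v)/dt = (0.782800)/0.2 = 3.9140
Δθ = θ'−θ = -0.142659;  (v·dt/L) = 5.9000·0.2/2.4 = 0.491667
tan δ = Δθ·L/(v·dt) = -0.290154  →  δ = -0.2824

δ = -0.2824, a = 3.9140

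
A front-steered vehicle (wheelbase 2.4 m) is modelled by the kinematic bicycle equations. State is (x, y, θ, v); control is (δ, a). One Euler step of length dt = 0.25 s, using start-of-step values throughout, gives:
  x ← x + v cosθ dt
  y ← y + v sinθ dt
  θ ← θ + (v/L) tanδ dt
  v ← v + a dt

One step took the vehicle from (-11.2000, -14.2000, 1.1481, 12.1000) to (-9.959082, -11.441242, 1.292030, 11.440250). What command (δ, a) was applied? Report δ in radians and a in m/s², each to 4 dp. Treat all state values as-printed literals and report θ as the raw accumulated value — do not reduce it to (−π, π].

a = (v'−v)/dt = (-0.659750)/0.25 = -2.6390
Δθ = θ'−θ = 0.143930;  (v·dt/L) = 12.1000·0.25/2.4 = 1.260417
tan δ = Δθ·L/(v·dt) = 0.114192  →  δ = 0.1137

δ = 0.1137, a = -2.6390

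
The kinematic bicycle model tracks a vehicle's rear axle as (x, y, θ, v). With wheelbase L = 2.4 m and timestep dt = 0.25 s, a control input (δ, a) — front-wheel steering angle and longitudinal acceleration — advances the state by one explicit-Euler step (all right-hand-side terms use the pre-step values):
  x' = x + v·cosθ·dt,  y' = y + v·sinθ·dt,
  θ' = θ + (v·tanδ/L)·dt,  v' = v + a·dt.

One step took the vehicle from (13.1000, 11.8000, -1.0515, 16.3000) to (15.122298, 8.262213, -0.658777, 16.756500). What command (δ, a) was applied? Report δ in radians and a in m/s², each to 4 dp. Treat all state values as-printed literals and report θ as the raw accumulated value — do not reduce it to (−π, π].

a = (v'−v)/dt = (0.456500)/0.25 = 1.8260
Δθ = θ'−θ = 0.392723;  (v·dt/L) = 16.3000·0.25/2.4 = 1.697917
tan δ = Δθ·L/(v·dt) = 0.231297  →  δ = 0.2273

δ = 0.2273, a = 1.8260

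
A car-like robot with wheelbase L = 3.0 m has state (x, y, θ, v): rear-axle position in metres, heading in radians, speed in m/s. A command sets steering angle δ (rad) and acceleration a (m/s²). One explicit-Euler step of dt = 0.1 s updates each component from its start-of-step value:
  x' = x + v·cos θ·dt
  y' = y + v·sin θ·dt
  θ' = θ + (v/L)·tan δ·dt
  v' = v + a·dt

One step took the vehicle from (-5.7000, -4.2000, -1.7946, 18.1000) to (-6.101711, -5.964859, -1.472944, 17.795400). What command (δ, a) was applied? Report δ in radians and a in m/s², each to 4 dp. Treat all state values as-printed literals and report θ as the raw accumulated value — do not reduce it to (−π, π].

a = (v'−v)/dt = (-0.304600)/0.1 = -3.0460
Δθ = θ'−θ = 0.321656;  (v·dt/L) = 18.1000·0.1/3.0 = 0.603333
tan δ = Δθ·L/(v·dt) = 0.533131  →  δ = 0.4898

δ = 0.4898, a = -3.0460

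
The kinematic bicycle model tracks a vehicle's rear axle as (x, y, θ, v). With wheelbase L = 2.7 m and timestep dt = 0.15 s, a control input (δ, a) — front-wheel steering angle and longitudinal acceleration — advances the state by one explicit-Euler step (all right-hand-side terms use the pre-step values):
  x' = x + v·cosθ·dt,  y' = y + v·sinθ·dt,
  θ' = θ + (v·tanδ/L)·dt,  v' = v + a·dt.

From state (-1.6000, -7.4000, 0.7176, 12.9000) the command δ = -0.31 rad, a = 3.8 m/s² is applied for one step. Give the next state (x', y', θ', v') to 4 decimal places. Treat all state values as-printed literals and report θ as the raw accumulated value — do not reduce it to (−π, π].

(-0.1422, -6.1276, 0.4880, 13.4700)

x' = -1.6000 + 12.9000·cos(0.7176)·0.15 = -0.1422
y' = -7.4000 + 12.9000·sin(0.7176)·0.15 = -6.1276
θ' = 0.7176 + (12.9000/2.7)·tan(-0.31)·0.15 = 0.4880
v' = 12.9000 + 3.8000·0.15 = 13.4700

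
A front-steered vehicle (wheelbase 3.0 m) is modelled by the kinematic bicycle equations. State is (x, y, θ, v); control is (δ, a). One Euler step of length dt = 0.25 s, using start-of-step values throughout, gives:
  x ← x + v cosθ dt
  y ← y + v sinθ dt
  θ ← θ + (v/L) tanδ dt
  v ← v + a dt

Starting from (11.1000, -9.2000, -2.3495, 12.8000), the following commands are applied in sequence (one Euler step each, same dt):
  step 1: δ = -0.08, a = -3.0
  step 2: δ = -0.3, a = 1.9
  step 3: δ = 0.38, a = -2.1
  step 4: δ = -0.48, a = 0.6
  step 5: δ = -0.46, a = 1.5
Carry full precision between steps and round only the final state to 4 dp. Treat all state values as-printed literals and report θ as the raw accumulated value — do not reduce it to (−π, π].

after step 1 (δ=-0.08, a=-3.0): (8.852457, -11.477839, -2.435016, 12.050000)
after step 2 (δ=-0.3, a=1.9): (6.561183, -13.433656, -2.745641, 12.525000)
after step 3 (δ=0.38, a=-2.1): (3.672198, -14.641337, -2.328754, 12.000000)
after step 4 (δ=-0.48, a=0.6): (1.609879, -16.820061, -2.849365, 12.150000)
after step 5 (δ=-0.46, a=1.5): (-1.298844, -17.695123, -3.351007, 12.525000)

(-1.2988, -17.6951, -3.3510, 12.5250)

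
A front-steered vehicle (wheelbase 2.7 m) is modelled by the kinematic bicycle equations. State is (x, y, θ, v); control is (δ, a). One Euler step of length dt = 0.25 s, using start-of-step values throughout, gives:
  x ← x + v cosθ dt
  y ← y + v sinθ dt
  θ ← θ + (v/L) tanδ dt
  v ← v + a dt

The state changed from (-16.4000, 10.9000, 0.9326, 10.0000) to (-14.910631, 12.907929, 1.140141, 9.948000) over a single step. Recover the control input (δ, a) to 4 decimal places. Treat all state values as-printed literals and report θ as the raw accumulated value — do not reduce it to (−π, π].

a = (v'−v)/dt = (-0.052000)/0.25 = -0.2080
Δθ = θ'−θ = 0.207541;  (v·dt/L) = 10.0000·0.25/2.7 = 0.925926
tan δ = Δθ·L/(v·dt) = 0.224144  →  δ = 0.2205

δ = 0.2205, a = -0.2080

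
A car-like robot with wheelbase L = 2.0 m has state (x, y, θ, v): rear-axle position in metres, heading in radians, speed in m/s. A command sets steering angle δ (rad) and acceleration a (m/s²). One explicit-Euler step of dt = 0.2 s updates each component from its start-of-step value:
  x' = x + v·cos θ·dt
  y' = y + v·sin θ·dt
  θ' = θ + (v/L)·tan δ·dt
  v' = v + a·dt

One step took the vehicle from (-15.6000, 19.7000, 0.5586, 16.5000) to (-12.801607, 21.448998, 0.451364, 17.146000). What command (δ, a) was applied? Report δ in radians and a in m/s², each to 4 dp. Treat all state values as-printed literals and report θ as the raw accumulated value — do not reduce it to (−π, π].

a = (v'−v)/dt = (0.646000)/0.2 = 3.2300
Δθ = θ'−θ = -0.107236;  (v·dt/L) = 16.5000·0.2/2.0 = 1.650000
tan δ = Δθ·L/(v·dt) = -0.064992  →  δ = -0.0649

δ = -0.0649, a = 3.2300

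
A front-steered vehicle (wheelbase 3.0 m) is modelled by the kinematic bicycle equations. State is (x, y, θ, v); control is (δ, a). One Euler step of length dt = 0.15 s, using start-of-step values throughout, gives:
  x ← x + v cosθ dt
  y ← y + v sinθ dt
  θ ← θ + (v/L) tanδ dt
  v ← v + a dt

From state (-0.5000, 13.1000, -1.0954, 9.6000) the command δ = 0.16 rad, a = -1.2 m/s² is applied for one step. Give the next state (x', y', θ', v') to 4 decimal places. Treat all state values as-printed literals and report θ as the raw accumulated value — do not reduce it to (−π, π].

(0.1591, 11.8197, -1.0179, 9.4200)

x' = -0.5000 + 9.6000·cos(-1.0954)·0.15 = 0.1591
y' = 13.1000 + 9.6000·sin(-1.0954)·0.15 = 11.8197
θ' = -1.0954 + (9.6000/3.0)·tan(0.16)·0.15 = -1.0179
v' = 9.6000 − 1.2000·0.15 = 9.4200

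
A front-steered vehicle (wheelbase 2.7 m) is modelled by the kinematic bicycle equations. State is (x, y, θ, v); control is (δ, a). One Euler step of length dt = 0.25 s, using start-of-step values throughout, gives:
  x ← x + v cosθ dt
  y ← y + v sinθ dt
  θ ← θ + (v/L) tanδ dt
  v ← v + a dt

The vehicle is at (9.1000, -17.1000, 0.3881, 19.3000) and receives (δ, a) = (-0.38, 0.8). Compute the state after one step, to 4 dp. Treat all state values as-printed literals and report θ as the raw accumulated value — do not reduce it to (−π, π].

(13.5662, -15.2741, -0.3257, 19.5000)

x' = 9.1000 + 19.3000·cos(0.3881)·0.25 = 13.5662
y' = -17.1000 + 19.3000·sin(0.3881)·0.25 = -15.2741
θ' = 0.3881 + (19.3000/2.7)·tan(-0.38)·0.25 = -0.3257
v' = 19.3000 + 0.8000·0.25 = 19.5000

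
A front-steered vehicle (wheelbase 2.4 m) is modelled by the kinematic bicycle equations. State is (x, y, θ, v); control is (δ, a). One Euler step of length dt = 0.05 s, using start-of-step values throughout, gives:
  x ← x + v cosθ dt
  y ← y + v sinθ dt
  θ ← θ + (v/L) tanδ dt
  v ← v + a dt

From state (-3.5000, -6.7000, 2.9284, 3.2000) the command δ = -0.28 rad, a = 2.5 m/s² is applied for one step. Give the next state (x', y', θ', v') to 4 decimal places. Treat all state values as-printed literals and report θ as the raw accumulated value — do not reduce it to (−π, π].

(-3.6564, -6.6661, 2.9092, 3.3250)

x' = -3.5000 + 3.2000·cos(2.9284)·0.05 = -3.6564
y' = -6.7000 + 3.2000·sin(2.9284)·0.05 = -6.6661
θ' = 2.9284 + (3.2000/2.4)·tan(-0.28)·0.05 = 2.9092
v' = 3.2000 + 2.5000·0.05 = 3.3250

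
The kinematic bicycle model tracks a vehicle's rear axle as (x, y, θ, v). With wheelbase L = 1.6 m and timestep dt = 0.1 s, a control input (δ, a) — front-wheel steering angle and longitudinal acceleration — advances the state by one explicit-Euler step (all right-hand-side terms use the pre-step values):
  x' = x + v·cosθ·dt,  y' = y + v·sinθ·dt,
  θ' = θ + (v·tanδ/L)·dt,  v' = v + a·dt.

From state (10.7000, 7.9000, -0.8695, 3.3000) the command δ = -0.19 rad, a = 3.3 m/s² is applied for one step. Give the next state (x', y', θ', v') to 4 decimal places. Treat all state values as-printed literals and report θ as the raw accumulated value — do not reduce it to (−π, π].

(10.9129, 7.6479, -0.9092, 3.6300)

x' = 10.7000 + 3.3000·cos(-0.8695)·0.1 = 10.9129
y' = 7.9000 + 3.3000·sin(-0.8695)·0.1 = 7.6479
θ' = -0.8695 + (3.3000/1.6)·tan(-0.19)·0.1 = -0.9092
v' = 3.3000 + 3.3000·0.1 = 3.6300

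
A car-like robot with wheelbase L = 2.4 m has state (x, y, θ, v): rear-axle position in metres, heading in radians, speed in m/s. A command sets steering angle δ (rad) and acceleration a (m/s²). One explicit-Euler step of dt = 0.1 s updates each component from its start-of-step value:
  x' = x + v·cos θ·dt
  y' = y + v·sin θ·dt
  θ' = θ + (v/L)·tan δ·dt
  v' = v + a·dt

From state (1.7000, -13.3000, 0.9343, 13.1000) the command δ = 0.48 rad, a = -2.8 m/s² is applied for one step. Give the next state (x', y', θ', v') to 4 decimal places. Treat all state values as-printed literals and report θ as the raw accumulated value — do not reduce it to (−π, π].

x' = 1.7000 + 13.1000·cos(0.9343)·0.1 = 2.4786
y' = -13.3000 + 13.1000·sin(0.9343)·0.1 = -12.2465
θ' = 0.9343 + (13.1000/2.4)·tan(0.48)·0.1 = 1.2185
v' = 13.1000 − 2.8000·0.1 = 12.8200

(2.4786, -12.2465, 1.2185, 12.8200)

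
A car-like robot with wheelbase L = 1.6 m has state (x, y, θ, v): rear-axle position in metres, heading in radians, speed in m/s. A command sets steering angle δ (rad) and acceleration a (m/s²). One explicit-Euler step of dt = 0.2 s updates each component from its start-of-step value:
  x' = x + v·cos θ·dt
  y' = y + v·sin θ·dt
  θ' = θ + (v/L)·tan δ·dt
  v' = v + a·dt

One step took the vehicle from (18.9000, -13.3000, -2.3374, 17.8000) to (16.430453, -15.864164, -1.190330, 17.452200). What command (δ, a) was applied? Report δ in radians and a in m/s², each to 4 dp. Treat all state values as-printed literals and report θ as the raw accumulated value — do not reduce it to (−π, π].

a = (v'−v)/dt = (-0.347800)/0.2 = -1.7390
Δθ = θ'−θ = 1.147070;  (v·dt/L) = 17.8000·0.2/1.6 = 2.225000
tan δ = Δθ·L/(v·dt) = 0.515537  →  δ = 0.4760

δ = 0.4760, a = -1.7390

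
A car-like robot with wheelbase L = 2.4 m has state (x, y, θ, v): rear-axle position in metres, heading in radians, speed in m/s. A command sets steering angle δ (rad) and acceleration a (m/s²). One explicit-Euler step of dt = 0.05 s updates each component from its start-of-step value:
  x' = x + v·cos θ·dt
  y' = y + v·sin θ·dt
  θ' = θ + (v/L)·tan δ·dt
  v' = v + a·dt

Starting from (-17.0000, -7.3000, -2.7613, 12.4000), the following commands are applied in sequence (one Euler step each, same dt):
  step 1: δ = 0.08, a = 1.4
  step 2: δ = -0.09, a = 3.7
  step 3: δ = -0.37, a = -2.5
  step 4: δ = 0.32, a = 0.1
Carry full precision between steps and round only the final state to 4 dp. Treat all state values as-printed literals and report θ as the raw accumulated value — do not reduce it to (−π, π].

after step 1 (δ=0.08, a=1.4): (-17.575705, -7.530139, -2.740589, 12.470000)
after step 2 (δ=-0.09, a=3.7): (-18.149742, -7.773518, -2.764034, 12.655000)
after step 3 (δ=-0.37, a=-2.5): (-18.737926, -8.006783, -2.866292, 12.530000)
after step 4 (δ=0.32, a=0.1): (-19.340834, -8.177088, -2.779786, 12.535000)

(-19.3408, -8.1771, -2.7798, 12.5350)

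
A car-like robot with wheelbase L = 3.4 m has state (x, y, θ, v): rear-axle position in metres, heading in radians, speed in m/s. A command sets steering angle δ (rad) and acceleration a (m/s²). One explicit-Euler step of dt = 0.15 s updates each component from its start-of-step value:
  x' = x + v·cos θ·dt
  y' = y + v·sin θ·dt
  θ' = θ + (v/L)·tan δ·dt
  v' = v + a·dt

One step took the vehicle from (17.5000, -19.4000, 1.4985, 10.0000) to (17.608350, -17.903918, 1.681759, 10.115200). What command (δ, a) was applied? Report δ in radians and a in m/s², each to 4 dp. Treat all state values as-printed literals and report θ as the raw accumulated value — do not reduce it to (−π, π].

δ = 0.3937, a = 0.7680

a = (v'−v)/dt = (0.115200)/0.15 = 0.7680
Δθ = θ'−θ = 0.183259;  (v·dt/L) = 10.0000·0.15/3.4 = 0.441176
tan δ = Δθ·L/(v·dt) = 0.415387  →  δ = 0.3937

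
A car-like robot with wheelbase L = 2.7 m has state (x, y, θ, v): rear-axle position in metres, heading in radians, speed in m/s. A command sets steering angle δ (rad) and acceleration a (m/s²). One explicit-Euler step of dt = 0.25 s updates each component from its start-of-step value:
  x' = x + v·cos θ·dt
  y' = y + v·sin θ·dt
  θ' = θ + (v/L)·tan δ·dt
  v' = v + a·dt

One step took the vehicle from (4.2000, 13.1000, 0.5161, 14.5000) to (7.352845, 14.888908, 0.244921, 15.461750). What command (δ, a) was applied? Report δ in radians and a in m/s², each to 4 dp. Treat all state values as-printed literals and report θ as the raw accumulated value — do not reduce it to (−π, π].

a = (v'−v)/dt = (0.961750)/0.25 = 3.8470
Δθ = θ'−θ = -0.271179;  (v·dt/L) = 14.5000·0.25/2.7 = 1.342593
tan δ = Δθ·L/(v·dt) = -0.201982  →  δ = -0.1993

δ = -0.1993, a = 3.8470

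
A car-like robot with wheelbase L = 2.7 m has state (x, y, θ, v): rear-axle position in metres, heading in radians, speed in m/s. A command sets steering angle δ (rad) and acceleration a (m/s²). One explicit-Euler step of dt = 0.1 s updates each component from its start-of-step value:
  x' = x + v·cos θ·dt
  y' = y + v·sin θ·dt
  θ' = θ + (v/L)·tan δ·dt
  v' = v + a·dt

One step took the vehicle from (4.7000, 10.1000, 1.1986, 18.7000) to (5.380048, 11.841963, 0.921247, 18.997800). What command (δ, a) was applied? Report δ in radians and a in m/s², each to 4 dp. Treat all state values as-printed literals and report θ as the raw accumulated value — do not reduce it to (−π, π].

δ = -0.3809, a = 2.9780

a = (v'−v)/dt = (0.297800)/0.1 = 2.9780
Δθ = θ'−θ = -0.277353;  (v·dt/L) = 18.7000·0.1/2.7 = 0.692593
tan δ = Δθ·L/(v·dt) = -0.400456  →  δ = -0.3809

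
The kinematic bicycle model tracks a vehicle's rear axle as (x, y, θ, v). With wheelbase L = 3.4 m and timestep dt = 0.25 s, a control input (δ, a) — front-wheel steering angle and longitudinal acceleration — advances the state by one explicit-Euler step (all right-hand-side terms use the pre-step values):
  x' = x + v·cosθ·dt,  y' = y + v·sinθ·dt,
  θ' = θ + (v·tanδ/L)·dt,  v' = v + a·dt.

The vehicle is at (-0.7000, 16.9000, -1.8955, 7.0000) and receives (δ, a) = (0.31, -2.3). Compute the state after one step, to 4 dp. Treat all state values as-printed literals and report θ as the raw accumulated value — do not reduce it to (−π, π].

x' = -0.7000 + 7.0000·cos(-1.8955)·0.25 = -1.2583
y' = 16.9000 + 7.0000·sin(-1.8955)·0.25 = 15.2414
θ' = -1.8955 + (7.0000/3.4)·tan(0.31)·0.25 = -1.7306
v' = 7.0000 − 2.3000·0.25 = 6.4250

(-1.2583, 15.2414, -1.7306, 6.4250)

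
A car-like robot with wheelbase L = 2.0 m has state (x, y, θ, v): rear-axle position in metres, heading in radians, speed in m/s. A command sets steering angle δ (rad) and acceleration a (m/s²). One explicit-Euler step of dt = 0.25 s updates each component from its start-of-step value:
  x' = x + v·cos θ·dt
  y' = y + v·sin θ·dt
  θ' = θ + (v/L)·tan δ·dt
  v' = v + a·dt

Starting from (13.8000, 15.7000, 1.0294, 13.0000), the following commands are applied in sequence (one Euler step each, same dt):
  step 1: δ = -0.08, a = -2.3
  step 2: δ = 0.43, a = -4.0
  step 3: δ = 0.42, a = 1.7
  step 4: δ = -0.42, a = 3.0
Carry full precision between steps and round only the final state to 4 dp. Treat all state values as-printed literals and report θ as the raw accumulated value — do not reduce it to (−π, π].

after step 1 (δ=-0.08, a=-2.3): (15.474833, 18.485217, 0.899122, 12.425000)
after step 2 (δ=0.43, a=-4.0): (17.407844, 20.916730, 1.611418, 11.425000)
after step 3 (δ=0.42, a=1.7): (17.291851, 23.770624, 2.249179, 11.850000)
after step 4 (δ=-0.42, a=3.0): (15.432780, 26.077193, 1.587694, 12.600000)

(15.4328, 26.0772, 1.5877, 12.6000)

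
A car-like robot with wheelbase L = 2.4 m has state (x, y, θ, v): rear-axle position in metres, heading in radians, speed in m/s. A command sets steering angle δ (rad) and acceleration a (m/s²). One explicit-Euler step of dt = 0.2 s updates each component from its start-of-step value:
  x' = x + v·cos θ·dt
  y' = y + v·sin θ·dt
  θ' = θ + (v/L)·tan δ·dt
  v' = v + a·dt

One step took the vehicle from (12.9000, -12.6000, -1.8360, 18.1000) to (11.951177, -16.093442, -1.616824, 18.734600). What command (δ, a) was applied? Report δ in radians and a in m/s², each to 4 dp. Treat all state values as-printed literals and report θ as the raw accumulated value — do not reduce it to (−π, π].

a = (v'−v)/dt = (0.634600)/0.2 = 3.1730
Δθ = θ'−θ = 0.219176;  (v·dt/L) = 18.1000·0.2/2.4 = 1.508333
tan δ = Δθ·L/(v·dt) = 0.145310  →  δ = 0.1443

δ = 0.1443, a = 3.1730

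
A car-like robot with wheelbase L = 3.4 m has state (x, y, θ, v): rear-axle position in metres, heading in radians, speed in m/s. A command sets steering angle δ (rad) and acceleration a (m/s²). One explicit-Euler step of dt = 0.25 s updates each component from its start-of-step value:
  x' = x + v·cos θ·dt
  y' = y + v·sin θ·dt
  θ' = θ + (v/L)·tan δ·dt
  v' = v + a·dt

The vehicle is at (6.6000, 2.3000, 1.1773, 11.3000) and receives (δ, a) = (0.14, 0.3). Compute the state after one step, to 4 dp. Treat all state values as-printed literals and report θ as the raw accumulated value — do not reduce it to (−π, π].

x' = 6.6000 + 11.3000·cos(1.1773)·0.25 = 7.6832
y' = 2.3000 + 11.3000·sin(1.1773)·0.25 = 4.9091
θ' = 1.1773 + (11.3000/3.4)·tan(0.14)·0.25 = 1.2944
v' = 11.3000 + 0.3000·0.25 = 11.3750

(7.6832, 4.9091, 1.2944, 11.3750)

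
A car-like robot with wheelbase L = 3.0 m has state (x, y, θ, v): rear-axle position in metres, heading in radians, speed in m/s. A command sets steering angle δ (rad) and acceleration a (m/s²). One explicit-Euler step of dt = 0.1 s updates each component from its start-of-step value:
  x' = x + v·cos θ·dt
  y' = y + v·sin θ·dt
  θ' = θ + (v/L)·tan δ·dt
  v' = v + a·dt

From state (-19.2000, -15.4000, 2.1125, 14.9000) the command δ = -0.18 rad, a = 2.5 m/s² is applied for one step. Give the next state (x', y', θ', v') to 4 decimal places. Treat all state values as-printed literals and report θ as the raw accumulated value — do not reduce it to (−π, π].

(-19.9682, -14.1233, 2.0221, 15.1500)

x' = -19.2000 + 14.9000·cos(2.1125)·0.1 = -19.9682
y' = -15.4000 + 14.9000·sin(2.1125)·0.1 = -14.1233
θ' = 2.1125 + (14.9000/3.0)·tan(-0.18)·0.1 = 2.0221
v' = 14.9000 + 2.5000·0.1 = 15.1500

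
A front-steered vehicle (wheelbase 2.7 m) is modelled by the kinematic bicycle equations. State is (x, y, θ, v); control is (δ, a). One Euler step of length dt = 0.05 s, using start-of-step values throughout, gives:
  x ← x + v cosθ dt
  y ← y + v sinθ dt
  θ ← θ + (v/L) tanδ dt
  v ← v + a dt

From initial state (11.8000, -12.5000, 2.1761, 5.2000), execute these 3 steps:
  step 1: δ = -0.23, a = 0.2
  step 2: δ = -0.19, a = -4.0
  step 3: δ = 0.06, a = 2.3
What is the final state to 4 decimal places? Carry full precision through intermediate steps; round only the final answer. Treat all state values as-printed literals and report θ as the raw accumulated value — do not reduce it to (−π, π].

after step 1 (δ=-0.23, a=0.2): (11.652057, -12.286194, 2.153553, 5.210000)
after step 2 (δ=-0.19, a=-4.0): (11.508697, -12.068690, 2.134998, 5.010000)
after step 3 (δ=0.06, a=2.3): (11.374744, -11.857014, 2.140571, 5.125000)

(11.3747, -11.8570, 2.1406, 5.1250)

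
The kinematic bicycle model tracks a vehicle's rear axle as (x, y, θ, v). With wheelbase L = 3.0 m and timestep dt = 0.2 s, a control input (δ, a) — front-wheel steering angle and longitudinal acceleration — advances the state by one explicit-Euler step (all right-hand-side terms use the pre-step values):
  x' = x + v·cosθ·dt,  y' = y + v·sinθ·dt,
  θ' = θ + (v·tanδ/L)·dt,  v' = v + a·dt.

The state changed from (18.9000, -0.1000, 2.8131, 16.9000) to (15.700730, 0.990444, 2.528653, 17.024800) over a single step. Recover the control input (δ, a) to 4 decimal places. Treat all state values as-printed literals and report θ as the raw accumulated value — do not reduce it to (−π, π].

a = (v'−v)/dt = (0.124800)/0.2 = 0.6240
Δθ = θ'−θ = -0.284447;  (v·dt/L) = 16.9000·0.2/3.0 = 1.126667
tan δ = Δθ·L/(v·dt) = -0.252468  →  δ = -0.2473

δ = -0.2473, a = 0.6240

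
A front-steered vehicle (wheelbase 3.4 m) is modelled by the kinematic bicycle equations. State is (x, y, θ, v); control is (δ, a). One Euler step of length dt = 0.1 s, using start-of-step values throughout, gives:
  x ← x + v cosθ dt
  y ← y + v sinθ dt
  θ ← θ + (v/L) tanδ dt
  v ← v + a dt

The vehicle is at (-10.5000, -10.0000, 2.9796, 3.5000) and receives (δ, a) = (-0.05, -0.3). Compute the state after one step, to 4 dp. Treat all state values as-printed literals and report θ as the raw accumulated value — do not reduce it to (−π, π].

(-10.8454, -9.9436, 2.9744, 3.4700)

x' = -10.5000 + 3.5000·cos(2.9796)·0.1 = -10.8454
y' = -10.0000 + 3.5000·sin(2.9796)·0.1 = -9.9436
θ' = 2.9796 + (3.5000/3.4)·tan(-0.05)·0.1 = 2.9744
v' = 3.5000 − 0.3000·0.1 = 3.4700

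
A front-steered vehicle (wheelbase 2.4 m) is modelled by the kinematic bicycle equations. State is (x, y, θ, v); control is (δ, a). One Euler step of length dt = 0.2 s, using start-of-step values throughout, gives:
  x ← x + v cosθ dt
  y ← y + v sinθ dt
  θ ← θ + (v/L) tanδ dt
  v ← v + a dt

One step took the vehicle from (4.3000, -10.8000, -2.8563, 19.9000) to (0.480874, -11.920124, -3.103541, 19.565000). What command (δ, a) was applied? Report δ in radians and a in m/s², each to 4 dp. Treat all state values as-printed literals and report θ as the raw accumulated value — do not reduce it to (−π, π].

δ = -0.1480, a = -1.6750

a = (v'−v)/dt = (-0.335000)/0.2 = -1.6750
Δθ = θ'−θ = -0.247241;  (v·dt/L) = 19.9000·0.2/2.4 = 1.658333
tan δ = Δθ·L/(v·dt) = -0.149090  →  δ = -0.1480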